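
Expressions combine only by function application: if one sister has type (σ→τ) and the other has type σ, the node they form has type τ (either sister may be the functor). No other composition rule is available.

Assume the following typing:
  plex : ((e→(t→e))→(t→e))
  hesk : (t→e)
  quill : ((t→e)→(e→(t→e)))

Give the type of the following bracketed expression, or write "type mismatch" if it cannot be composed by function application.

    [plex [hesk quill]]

[hesk quill]: functor quill : ((t→e)→(e→(t→e))), argument hesk : (t→e); result (e→(t→e)).
[plex [hesk quill]]: functor plex : ((e→(t→e))→(t→e)), argument [hesk quill] : (e→(t→e)); result (t→e).

(t→e)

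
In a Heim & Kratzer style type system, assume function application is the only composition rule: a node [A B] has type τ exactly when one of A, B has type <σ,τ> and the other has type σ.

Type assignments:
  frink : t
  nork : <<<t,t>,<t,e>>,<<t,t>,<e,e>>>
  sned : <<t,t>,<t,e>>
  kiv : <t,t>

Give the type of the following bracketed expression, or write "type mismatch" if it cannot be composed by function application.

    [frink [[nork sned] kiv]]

[nork sned]: nork is <<<t,t>,<t,e>>,<<t,t>,<e,e>>>, sned is <<t,t>,<t,e>>; result <<t,t>,<e,e>>.
[[nork sned] kiv]: [nork sned] is <<t,t>,<e,e>>, kiv is <t,t>; result <e,e>.
[frink [[nork sned] kiv]]: t with <e,e> — neither is a function whose domain matches the other; composition fails here.

type mismatch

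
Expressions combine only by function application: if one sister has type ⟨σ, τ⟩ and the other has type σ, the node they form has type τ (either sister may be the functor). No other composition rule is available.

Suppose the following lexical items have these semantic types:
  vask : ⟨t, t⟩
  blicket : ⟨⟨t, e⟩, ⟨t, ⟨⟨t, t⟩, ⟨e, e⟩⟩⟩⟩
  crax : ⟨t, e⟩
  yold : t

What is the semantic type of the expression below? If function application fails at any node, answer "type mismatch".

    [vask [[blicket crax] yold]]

[blicket crax]: blicket is ⟨⟨t, e⟩, ⟨t, ⟨⟨t, t⟩, ⟨e, e⟩⟩⟩⟩, crax is ⟨t, e⟩; result ⟨t, ⟨⟨t, t⟩, ⟨e, e⟩⟩⟩.
[[blicket crax] yold]: [blicket crax] is ⟨t, ⟨⟨t, t⟩, ⟨e, e⟩⟩⟩, yold is t; result ⟨⟨t, t⟩, ⟨e, e⟩⟩.
[vask [[blicket crax] yold]]: [[blicket crax] yold] is ⟨⟨t, t⟩, ⟨e, e⟩⟩, vask is ⟨t, t⟩; result ⟨e, e⟩.

⟨e, e⟩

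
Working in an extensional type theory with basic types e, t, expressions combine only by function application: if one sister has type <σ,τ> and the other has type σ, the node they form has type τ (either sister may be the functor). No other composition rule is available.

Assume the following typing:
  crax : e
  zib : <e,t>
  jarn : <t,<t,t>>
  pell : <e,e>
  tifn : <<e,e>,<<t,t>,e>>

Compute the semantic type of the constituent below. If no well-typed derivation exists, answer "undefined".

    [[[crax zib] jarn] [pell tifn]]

[crax zib] — zib of type <e,t> combines with crax of type e: type t.
[[crax zib] jarn] — jarn of type <t,<t,t>> combines with [crax zib] of type t: type <t,t>.
[pell tifn] — tifn of type <<e,e>,<<t,t>,e>> combines with pell of type <e,e>: type <<t,t>,e>.
[[[crax zib] jarn] [pell tifn]] — [pell tifn] of type <<t,t>,e> combines with [[crax zib] jarn] of type <t,t>: type e.

e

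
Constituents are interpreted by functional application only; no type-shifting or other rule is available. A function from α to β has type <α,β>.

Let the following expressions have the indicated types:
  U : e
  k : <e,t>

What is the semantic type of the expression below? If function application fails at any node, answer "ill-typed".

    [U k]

t

[U k]: k is <e,t>, U is e; result t.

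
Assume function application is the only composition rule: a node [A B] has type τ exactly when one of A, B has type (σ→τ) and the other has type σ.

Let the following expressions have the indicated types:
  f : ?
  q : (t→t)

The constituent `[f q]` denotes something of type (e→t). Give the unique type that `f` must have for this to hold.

For [f q] to have type (e→t) with q of type (t→t), f must be the function: f : ((t→t)→(e→t)).

((t→t)→(e→t))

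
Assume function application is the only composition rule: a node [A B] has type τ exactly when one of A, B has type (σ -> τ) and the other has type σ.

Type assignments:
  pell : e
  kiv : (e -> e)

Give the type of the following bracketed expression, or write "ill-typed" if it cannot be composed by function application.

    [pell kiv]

e

At [pell kiv], kiv : (e -> e) takes pell : e, giving e.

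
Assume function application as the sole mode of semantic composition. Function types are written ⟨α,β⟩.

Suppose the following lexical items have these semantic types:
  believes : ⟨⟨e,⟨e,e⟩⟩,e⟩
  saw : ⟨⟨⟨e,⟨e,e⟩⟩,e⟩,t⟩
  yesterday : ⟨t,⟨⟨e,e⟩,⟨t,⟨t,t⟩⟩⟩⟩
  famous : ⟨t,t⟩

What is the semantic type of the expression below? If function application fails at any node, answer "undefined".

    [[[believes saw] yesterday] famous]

undefined

[believes saw]: functor saw : ⟨⟨⟨e,⟨e,e⟩⟩,e⟩,t⟩, argument believes : ⟨⟨e,⟨e,e⟩⟩,e⟩; result t.
[[believes saw] yesterday]: functor yesterday : ⟨t,⟨⟨e,e⟩,⟨t,⟨t,t⟩⟩⟩⟩, argument [believes saw] : t; result ⟨⟨e,e⟩,⟨t,⟨t,t⟩⟩⟩.
[[[believes saw] yesterday] famous]: ⟨⟨e,e⟩,⟨t,⟨t,t⟩⟩⟩ with ⟨t,t⟩ — neither is a function whose domain matches the other; composition fails here.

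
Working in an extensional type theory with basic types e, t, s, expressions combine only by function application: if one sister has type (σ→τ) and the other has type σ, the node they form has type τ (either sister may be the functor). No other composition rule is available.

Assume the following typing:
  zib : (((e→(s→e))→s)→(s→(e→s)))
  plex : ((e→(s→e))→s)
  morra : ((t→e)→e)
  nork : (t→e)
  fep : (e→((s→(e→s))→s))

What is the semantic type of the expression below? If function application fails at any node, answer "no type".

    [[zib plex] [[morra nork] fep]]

[zib plex] — zib of type (((e→(s→e))→s)→(s→(e→s))) combines with plex of type ((e→(s→e))→s): type (s→(e→s)).
[morra nork] — morra of type ((t→e)→e) combines with nork of type (t→e): type e.
[[morra nork] fep] — fep of type (e→((s→(e→s))→s)) combines with [morra nork] of type e: type ((s→(e→s))→s).
[[zib plex] [[morra nork] fep]] — [[morra nork] fep] of type ((s→(e→s))→s) combines with [zib plex] of type (s→(e→s)): type s.

s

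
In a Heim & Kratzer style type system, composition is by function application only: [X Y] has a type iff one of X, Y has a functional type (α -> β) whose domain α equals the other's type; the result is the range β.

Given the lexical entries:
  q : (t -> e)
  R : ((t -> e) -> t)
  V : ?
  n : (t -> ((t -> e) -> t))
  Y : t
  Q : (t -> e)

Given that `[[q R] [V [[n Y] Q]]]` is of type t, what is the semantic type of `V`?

(t -> (t -> t))

[[q R] [V [[n Y] Q]]] must have type t. The sister [q R] has type t; that is not a function onto t, so [V [[n Y] Q]] must be the functor, of type (t -> t).
[V [[n Y] Q]] must have type (t -> t). The sister [[n Y] Q] has type t; that is not a function onto (t -> t), so V must be the functor, of type (t -> (t -> t)).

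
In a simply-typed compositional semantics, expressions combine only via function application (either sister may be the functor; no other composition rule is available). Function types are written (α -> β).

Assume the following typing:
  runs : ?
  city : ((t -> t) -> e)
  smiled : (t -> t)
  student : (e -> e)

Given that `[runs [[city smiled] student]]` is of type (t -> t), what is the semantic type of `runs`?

(e -> (t -> t))

[runs [[city smiled] student]] must have type (t -> t). The sister [[city smiled] student] has type e; that is not a function onto (t -> t), so runs must be the functor, of type (e -> (t -> t)).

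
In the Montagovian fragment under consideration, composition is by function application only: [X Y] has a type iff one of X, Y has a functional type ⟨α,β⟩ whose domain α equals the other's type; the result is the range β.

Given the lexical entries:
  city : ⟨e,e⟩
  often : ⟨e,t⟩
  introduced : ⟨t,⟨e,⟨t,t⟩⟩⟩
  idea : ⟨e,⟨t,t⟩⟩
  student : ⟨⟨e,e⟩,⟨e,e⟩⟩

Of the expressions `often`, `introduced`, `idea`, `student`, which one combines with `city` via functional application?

often : ⟨e,t⟩ — neither side's domain matches the other.
introduced : ⟨t,⟨e,⟨t,t⟩⟩⟩ — neither side's domain matches the other.
idea : ⟨e,⟨t,t⟩⟩ — neither side's domain matches the other.
student — combines: student : ⟨⟨e,e⟩,⟨e,e⟩⟩ takes city : ⟨e,e⟩ as argument, giving ⟨e,e⟩.

student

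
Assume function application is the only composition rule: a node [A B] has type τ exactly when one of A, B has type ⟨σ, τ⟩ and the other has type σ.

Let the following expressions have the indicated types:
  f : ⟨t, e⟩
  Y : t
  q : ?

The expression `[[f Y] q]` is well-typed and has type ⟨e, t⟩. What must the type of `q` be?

⟨e, ⟨e, t⟩⟩

At [[f Y] q] (required: ⟨e, t⟩): [f Y] is e, which is not a function with range ⟨e, t⟩; hence q is the functor — type ⟨e, ⟨e, t⟩⟩.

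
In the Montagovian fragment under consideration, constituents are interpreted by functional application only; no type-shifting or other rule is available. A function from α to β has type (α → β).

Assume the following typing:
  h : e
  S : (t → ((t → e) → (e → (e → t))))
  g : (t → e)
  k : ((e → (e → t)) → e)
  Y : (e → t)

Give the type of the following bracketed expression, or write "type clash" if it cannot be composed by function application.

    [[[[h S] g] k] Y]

type clash

[h S]: e with (t → ((t → e) → (e → (e → t)))) — neither is a function whose domain matches the other; composition fails here.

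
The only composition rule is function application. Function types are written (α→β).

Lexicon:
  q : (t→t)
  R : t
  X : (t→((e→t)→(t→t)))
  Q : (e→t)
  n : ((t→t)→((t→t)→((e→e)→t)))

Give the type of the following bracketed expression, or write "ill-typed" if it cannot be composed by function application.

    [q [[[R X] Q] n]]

((e→e)→t)

[R X] — X of type (t→((e→t)→(t→t))) combines with R of type t: type ((e→t)→(t→t)).
[[R X] Q] — [R X] of type ((e→t)→(t→t)) combines with Q of type (e→t): type (t→t).
[[[R X] Q] n] — n of type ((t→t)→((t→t)→((e→e)→t))) combines with [[R X] Q] of type (t→t): type ((t→t)→((e→e)→t)).
[q [[[R X] Q] n]] — [[[R X] Q] n] of type ((t→t)→((e→e)→t)) combines with q of type (t→t): type ((e→e)→t).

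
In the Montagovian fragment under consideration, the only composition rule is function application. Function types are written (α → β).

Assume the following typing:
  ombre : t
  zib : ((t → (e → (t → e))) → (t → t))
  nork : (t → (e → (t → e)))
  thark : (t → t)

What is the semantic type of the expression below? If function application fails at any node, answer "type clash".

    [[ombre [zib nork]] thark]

[zib nork]: zib is ((t → (e → (t → e))) → (t → t)), nork is (t → (e → (t → e))); result (t → t).
[ombre [zib nork]]: [zib nork] is (t → t), ombre is t; result t.
[[ombre [zib nork]] thark]: thark is (t → t), [ombre [zib nork]] is t; result t.

t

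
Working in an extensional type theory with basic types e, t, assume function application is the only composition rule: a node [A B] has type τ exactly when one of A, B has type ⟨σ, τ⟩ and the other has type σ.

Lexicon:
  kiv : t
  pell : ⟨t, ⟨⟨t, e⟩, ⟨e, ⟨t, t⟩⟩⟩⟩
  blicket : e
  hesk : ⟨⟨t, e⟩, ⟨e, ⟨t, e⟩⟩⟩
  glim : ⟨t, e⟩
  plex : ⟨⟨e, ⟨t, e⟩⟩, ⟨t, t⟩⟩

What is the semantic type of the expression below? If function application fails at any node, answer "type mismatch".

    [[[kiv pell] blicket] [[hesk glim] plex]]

type mismatch

[kiv pell]: pell is ⟨t, ⟨⟨t, e⟩, ⟨e, ⟨t, t⟩⟩⟩⟩, kiv is t; result ⟨⟨t, e⟩, ⟨e, ⟨t, t⟩⟩⟩.
[[kiv pell] blicket]: ⟨⟨t, e⟩, ⟨e, ⟨t, t⟩⟩⟩ with e — neither is a function whose domain matches the other; composition fails here.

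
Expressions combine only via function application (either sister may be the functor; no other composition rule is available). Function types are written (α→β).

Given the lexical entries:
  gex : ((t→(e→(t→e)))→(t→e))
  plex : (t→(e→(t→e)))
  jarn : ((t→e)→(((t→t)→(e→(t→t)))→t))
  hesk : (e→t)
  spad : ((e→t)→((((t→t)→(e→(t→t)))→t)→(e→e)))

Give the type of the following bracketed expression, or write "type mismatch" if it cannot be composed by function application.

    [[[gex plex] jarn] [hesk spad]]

At [gex plex], gex : ((t→(e→(t→e)))→(t→e)) takes plex : (t→(e→(t→e))), giving (t→e).
At [[gex plex] jarn], jarn : ((t→e)→(((t→t)→(e→(t→t)))→t)) takes [gex plex] : (t→e), giving (((t→t)→(e→(t→t)))→t).
At [hesk spad], spad : ((e→t)→((((t→t)→(e→(t→t)))→t)→(e→e))) takes hesk : (e→t), giving ((((t→t)→(e→(t→t)))→t)→(e→e)).
At [[[gex plex] jarn] [hesk spad]], [hesk spad] : ((((t→t)→(e→(t→t)))→t)→(e→e)) takes [[gex plex] jarn] : (((t→t)→(e→(t→t)))→t), giving (e→e).

(e→e)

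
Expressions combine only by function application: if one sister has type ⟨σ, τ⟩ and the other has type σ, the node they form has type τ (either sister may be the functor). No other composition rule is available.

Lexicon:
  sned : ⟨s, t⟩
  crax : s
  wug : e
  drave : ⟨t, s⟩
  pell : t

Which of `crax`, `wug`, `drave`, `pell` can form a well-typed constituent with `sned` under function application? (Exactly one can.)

crax — combines: sned : ⟨s, t⟩ takes crax : s as argument, giving t.
wug : e — neither side's domain matches the other.
drave : ⟨t, s⟩ — neither side's domain matches the other.
pell : t — neither side's domain matches the other.

crax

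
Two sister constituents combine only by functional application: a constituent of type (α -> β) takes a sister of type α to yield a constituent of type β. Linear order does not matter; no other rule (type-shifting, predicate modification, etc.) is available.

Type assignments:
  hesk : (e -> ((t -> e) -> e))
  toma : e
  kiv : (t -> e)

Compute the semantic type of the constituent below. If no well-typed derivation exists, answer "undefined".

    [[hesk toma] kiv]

e

At [hesk toma], hesk : (e -> ((t -> e) -> e)) takes toma : e, giving ((t -> e) -> e).
At [[hesk toma] kiv], [hesk toma] : ((t -> e) -> e) takes kiv : (t -> e), giving e.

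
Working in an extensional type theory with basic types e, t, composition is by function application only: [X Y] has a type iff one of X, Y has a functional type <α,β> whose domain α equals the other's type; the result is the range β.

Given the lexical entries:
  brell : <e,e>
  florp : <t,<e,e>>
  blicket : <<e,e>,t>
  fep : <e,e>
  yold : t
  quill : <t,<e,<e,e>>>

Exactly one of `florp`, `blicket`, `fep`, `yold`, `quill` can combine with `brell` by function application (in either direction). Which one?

blicket

florp : <t,<e,e>> — brell needs e; florp needs t; neither fits.
blicket — combines: blicket : <<e,e>,t> takes brell : <e,e> as argument, giving t.
fep : <e,e> — brell needs e; fep needs e; neither fits.
yold : t — brell needs e; yold needs nothing (atomic); neither fits.
quill : <t,<e,<e,e>>> — brell needs e; quill needs t; neither fits.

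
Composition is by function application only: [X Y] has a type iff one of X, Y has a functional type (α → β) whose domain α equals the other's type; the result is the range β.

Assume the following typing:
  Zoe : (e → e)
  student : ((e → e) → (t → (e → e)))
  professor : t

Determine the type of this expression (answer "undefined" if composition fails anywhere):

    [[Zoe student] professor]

[Zoe student] — student of type ((e → e) → (t → (e → e))) combines with Zoe of type (e → e): type (t → (e → e)).
[[Zoe student] professor] — [Zoe student] of type (t → (e → e)) combines with professor of type t: type (e → e).

(e → e)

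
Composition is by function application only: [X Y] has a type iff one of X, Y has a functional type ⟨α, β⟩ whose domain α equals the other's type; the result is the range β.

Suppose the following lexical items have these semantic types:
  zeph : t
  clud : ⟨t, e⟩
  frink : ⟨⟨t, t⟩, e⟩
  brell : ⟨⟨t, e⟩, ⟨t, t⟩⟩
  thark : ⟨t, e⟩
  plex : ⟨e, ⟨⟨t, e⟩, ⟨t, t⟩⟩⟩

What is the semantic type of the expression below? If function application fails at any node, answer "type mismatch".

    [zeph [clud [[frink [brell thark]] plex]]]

At [brell thark], brell : ⟨⟨t, e⟩, ⟨t, t⟩⟩ takes thark : ⟨t, e⟩, giving ⟨t, t⟩.
At [frink [brell thark]], frink : ⟨⟨t, t⟩, e⟩ takes [brell thark] : ⟨t, t⟩, giving e.
At [[frink [brell thark]] plex], plex : ⟨e, ⟨⟨t, e⟩, ⟨t, t⟩⟩⟩ takes [frink [brell thark]] : e, giving ⟨⟨t, e⟩, ⟨t, t⟩⟩.
At [clud [[frink [brell thark]] plex]], [[frink [brell thark]] plex] : ⟨⟨t, e⟩, ⟨t, t⟩⟩ takes clud : ⟨t, e⟩, giving ⟨t, t⟩.
At [zeph [clud [[frink [brell thark]] plex]]], [clud [[frink [brell thark]] plex]] : ⟨t, t⟩ takes zeph : t, giving t.

t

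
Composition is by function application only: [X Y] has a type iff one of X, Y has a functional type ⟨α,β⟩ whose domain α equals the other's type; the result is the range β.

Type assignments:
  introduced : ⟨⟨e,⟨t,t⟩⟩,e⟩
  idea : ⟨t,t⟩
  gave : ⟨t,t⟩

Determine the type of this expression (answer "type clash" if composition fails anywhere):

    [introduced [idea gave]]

type clash

At [idea gave]: neither ⟨t,t⟩ nor ⟨t,t⟩ can take the other as argument; the node is ill-typed.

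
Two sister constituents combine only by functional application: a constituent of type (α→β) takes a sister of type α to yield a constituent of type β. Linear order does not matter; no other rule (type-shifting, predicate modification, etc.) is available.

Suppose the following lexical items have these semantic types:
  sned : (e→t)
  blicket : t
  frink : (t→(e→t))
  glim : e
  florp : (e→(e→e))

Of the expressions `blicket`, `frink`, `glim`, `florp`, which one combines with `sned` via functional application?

glim

blicket : t — does not combine with sned.
frink : (t→(e→t)) — does not combine with sned.
glim — combines: sned : (e→t) takes glim : e as argument, giving t.
florp : (e→(e→e)) — does not combine with sned.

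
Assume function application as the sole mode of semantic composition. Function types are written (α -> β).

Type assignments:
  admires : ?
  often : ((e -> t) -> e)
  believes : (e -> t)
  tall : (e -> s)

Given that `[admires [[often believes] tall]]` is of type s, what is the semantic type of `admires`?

[admires [[often believes] tall]] is required to be s. [[often believes] tall] : s cannot yield s as functor, so admires : (s -> s).

(s -> s)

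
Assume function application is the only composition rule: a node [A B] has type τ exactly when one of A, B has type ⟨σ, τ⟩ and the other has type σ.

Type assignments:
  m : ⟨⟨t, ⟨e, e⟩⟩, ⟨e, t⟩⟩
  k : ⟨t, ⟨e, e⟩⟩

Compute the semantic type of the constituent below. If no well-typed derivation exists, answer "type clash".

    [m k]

[m k]: ⟨⟨t, ⟨e, e⟩⟩, ⟨e, t⟩⟩ applied to ⟨t, ⟨e, e⟩⟩ yields ⟨e, t⟩.

⟨e, t⟩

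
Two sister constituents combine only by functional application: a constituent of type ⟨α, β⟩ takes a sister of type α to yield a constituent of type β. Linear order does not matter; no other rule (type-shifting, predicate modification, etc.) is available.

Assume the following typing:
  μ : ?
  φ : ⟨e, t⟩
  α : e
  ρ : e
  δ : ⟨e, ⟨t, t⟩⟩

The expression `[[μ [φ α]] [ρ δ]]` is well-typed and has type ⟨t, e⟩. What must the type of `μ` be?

⟨t, ⟨⟨t, t⟩, ⟨t, e⟩⟩⟩

For [[μ [φ α]] [ρ δ]] to have type ⟨t, e⟩ with [ρ δ] of type ⟨t, t⟩, [μ [φ α]] must be the function: [μ [φ α]] : ⟨⟨t, t⟩, ⟨t, e⟩⟩.
For [μ [φ α]] to have type ⟨⟨t, t⟩, ⟨t, e⟩⟩ with [φ α] of type t, μ must be the function: μ : ⟨t, ⟨⟨t, t⟩, ⟨t, e⟩⟩⟩.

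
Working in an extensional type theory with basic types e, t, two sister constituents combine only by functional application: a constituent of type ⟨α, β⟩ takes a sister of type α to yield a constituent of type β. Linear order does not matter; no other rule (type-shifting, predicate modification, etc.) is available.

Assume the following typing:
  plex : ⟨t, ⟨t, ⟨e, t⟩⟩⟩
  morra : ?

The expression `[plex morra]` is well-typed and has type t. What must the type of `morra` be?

⟨⟨t, ⟨t, ⟨e, t⟩⟩⟩, t⟩

At [plex morra] (required: t): plex is ⟨t, ⟨t, ⟨e, t⟩⟩⟩, which is not a function with range t; hence morra is the functor — type ⟨⟨t, ⟨t, ⟨e, t⟩⟩⟩, t⟩.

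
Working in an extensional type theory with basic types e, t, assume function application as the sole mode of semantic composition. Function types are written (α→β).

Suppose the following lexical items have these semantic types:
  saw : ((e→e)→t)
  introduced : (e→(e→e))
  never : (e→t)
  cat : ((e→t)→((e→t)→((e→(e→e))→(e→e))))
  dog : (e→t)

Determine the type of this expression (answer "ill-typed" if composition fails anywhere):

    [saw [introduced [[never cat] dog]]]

[never cat]: ((e→t)→((e→t)→((e→(e→e))→(e→e)))) applied to (e→t) yields ((e→t)→((e→(e→e))→(e→e))).
[[never cat] dog]: ((e→t)→((e→(e→e))→(e→e))) applied to (e→t) yields ((e→(e→e))→(e→e)).
[introduced [[never cat] dog]]: ((e→(e→e))→(e→e)) applied to (e→(e→e)) yields (e→e).
[saw [introduced [[never cat] dog]]]: ((e→e)→t) applied to (e→e) yields t.

t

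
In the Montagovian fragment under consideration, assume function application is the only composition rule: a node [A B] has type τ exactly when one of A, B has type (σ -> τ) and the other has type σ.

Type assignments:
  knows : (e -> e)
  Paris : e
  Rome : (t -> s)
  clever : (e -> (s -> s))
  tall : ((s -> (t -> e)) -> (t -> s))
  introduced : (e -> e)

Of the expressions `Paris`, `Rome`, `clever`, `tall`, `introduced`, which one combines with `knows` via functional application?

Paris

Paris — combines: knows : (e -> e) takes Paris : e as argument, giving e.
Rome : (t -> s) — no; knows wants e, and Rome wants t.
clever : (e -> (s -> s)) — no; knows wants e, and clever wants e.
tall : ((s -> (t -> e)) -> (t -> s)) — no; knows wants e, and tall wants (s -> (t -> e)).
introduced : (e -> e) — no; knows wants e, and introduced wants e.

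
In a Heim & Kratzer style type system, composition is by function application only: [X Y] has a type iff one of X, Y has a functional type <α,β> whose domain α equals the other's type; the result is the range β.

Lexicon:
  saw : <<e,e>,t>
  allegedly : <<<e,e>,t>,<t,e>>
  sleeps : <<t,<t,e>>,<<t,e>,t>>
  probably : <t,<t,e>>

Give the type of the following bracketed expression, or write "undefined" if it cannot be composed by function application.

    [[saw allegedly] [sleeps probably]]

t

At [saw allegedly], allegedly : <<<e,e>,t>,<t,e>> takes saw : <<e,e>,t>, giving <t,e>.
At [sleeps probably], sleeps : <<t,<t,e>>,<<t,e>,t>> takes probably : <t,<t,e>>, giving <<t,e>,t>.
At [[saw allegedly] [sleeps probably]], [sleeps probably] : <<t,e>,t> takes [saw allegedly] : <t,e>, giving t.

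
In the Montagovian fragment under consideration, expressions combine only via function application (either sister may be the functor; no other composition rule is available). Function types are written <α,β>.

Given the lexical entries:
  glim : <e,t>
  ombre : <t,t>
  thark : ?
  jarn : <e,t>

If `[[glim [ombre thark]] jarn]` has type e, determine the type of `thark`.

For [[glim [ombre thark]] jarn] to have type e with jarn of type <e,t>, [glim [ombre thark]] must be the function: [glim [ombre thark]] : <<e,t>,e>.
For [glim [ombre thark]] to have type <<e,t>,e> with glim of type <e,t>, [ombre thark] must be the function: [ombre thark] : <<e,t>,<<e,t>,e>>.
For [ombre thark] to have type <<e,t>,<<e,t>,e>> with ombre of type <t,t>, thark must be the function: thark : <<t,t>,<<e,t>,<<e,t>,e>>>.

<<t,t>,<<e,t>,<<e,t>,e>>>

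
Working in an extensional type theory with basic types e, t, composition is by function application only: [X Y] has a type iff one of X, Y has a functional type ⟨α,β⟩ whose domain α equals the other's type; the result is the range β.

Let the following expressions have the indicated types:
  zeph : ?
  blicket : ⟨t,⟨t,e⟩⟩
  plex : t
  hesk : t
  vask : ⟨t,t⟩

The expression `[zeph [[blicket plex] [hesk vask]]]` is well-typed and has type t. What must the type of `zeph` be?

At [zeph [[blicket plex] [hesk vask]]] (required: t): [[blicket plex] [hesk vask]] is e, which is not a function with range t; hence zeph is the functor — type ⟨e,t⟩.

⟨e,t⟩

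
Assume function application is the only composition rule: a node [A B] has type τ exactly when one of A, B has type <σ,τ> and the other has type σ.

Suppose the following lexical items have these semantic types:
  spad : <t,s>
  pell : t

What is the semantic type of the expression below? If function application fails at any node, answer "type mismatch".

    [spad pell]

At [spad pell], spad : <t,s> takes pell : t, giving s.

s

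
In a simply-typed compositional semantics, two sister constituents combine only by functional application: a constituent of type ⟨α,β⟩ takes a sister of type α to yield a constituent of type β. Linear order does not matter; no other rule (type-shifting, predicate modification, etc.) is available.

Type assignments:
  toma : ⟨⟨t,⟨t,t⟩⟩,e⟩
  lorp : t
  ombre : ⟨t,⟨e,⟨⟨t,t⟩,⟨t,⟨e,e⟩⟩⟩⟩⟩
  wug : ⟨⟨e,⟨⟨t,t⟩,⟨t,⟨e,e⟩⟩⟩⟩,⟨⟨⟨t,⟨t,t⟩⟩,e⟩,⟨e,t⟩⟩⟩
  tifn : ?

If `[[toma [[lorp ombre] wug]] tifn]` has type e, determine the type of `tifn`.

⟨⟨e,t⟩,e⟩

[[toma [[lorp ombre] wug]] tifn] must have type e. The sister [toma [[lorp ombre] wug]] has type ⟨e,t⟩; that is not a function onto e, so tifn must be the functor, of type ⟨⟨e,t⟩,e⟩.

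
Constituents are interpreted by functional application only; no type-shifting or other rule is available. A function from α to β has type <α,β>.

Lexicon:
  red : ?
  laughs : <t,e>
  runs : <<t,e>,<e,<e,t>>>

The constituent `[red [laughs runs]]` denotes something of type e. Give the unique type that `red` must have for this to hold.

<<e,<e,t>>,e>

[red [laughs runs]] must have type e. The sister [laughs runs] has type <e,<e,t>>; that is not a function onto e, so red must be the functor, of type <<e,<e,t>>,e>.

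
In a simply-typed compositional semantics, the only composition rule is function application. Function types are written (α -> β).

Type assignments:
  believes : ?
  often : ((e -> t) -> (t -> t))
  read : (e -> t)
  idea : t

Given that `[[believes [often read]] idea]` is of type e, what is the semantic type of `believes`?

[[believes [often read]] idea] must have type e. The sister idea has type t; that is not a function onto e, so [believes [often read]] must be the functor, of type (t -> e).
[believes [often read]] must have type (t -> e). The sister [often read] has type (t -> t); that is not a function onto (t -> e), so believes must be the functor, of type ((t -> t) -> (t -> e)).

((t -> t) -> (t -> e))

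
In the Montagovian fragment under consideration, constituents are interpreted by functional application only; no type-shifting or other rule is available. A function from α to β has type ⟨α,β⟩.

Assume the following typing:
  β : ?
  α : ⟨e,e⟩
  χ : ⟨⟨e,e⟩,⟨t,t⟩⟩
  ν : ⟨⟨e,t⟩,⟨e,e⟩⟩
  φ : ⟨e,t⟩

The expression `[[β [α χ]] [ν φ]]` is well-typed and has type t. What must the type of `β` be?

[[β [α χ]] [ν φ]] must have type t. The sister [ν φ] has type ⟨e,e⟩; that is not a function onto t, so [β [α χ]] must be the functor, of type ⟨⟨e,e⟩,t⟩.
[β [α χ]] must have type ⟨⟨e,e⟩,t⟩. The sister [α χ] has type ⟨t,t⟩; that is not a function onto ⟨⟨e,e⟩,t⟩, so β must be the functor, of type ⟨⟨t,t⟩,⟨⟨e,e⟩,t⟩⟩.

⟨⟨t,t⟩,⟨⟨e,e⟩,t⟩⟩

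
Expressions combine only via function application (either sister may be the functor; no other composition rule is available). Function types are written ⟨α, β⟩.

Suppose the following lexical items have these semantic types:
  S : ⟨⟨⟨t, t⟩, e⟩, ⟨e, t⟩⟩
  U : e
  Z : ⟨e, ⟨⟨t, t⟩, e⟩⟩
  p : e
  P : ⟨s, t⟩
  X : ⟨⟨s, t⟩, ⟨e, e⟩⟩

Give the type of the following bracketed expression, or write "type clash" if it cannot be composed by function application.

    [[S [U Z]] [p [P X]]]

t

At [U Z], Z : ⟨e, ⟨⟨t, t⟩, e⟩⟩ takes U : e, giving ⟨⟨t, t⟩, e⟩.
At [S [U Z]], S : ⟨⟨⟨t, t⟩, e⟩, ⟨e, t⟩⟩ takes [U Z] : ⟨⟨t, t⟩, e⟩, giving ⟨e, t⟩.
At [P X], X : ⟨⟨s, t⟩, ⟨e, e⟩⟩ takes P : ⟨s, t⟩, giving ⟨e, e⟩.
At [p [P X]], [P X] : ⟨e, e⟩ takes p : e, giving e.
At [[S [U Z]] [p [P X]]], [S [U Z]] : ⟨e, t⟩ takes [p [P X]] : e, giving t.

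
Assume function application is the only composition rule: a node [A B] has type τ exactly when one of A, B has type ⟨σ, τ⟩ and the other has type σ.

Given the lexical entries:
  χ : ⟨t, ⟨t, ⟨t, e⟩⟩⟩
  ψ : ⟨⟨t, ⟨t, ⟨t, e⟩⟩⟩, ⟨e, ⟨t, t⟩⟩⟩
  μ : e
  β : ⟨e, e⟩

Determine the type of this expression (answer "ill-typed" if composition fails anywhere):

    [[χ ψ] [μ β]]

⟨t, t⟩

At [χ ψ], ψ : ⟨⟨t, ⟨t, ⟨t, e⟩⟩⟩, ⟨e, ⟨t, t⟩⟩⟩ takes χ : ⟨t, ⟨t, ⟨t, e⟩⟩⟩, giving ⟨e, ⟨t, t⟩⟩.
At [μ β], β : ⟨e, e⟩ takes μ : e, giving e.
At [[χ ψ] [μ β]], [χ ψ] : ⟨e, ⟨t, t⟩⟩ takes [μ β] : e, giving ⟨t, t⟩.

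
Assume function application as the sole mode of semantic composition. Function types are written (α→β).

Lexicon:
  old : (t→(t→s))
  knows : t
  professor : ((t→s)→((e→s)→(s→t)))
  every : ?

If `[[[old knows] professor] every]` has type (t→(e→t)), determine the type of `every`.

At [[[old knows] professor] every] (required: (t→(e→t))): [[old knows] professor] is ((e→s)→(s→t)), which is not a function with range (t→(e→t)); hence every is the functor — type (((e→s)→(s→t))→(t→(e→t))).

(((e→s)→(s→t))→(t→(e→t)))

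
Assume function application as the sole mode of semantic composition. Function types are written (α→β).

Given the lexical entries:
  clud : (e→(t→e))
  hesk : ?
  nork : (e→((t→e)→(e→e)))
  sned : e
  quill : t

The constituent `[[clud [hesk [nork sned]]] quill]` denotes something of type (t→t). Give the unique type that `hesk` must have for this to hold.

[[clud [hesk [nork sned]]] quill] must have type (t→t). The sister quill has type t; that is not a function onto (t→t), so [clud [hesk [nork sned]]] must be the functor, of type (t→(t→t)).
[clud [hesk [nork sned]]] must have type (t→(t→t)). The sister clud has type (e→(t→e)); that is not a function onto (t→(t→t)), so [hesk [nork sned]] must be the functor, of type ((e→(t→e))→(t→(t→t))).
[hesk [nork sned]] must have type ((e→(t→e))→(t→(t→t))). The sister [nork sned] has type ((t→e)→(e→e)); that is not a function onto ((e→(t→e))→(t→(t→t))), so hesk must be the functor, of type (((t→e)→(e→e))→((e→(t→e))→(t→(t→t)))).

(((t→e)→(e→e))→((e→(t→e))→(t→(t→t))))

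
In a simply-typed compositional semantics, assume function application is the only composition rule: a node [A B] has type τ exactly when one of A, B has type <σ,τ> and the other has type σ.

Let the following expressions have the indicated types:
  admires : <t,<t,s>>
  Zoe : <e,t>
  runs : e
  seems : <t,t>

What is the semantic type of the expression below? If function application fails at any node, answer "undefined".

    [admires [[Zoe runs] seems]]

<t,s>

[Zoe runs]: functor Zoe : <e,t>, argument runs : e; result t.
[[Zoe runs] seems]: functor seems : <t,t>, argument [Zoe runs] : t; result t.
[admires [[Zoe runs] seems]]: functor admires : <t,<t,s>>, argument [[Zoe runs] seems] : t; result <t,s>.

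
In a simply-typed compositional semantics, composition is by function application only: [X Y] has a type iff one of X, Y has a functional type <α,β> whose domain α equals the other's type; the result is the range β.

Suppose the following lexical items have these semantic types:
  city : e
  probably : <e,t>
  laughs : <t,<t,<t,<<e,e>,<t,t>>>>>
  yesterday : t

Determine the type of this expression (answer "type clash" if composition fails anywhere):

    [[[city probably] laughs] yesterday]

<t,<<e,e>,<t,t>>>

[city probably]: <e,t> applied to e yields t.
[[city probably] laughs]: <t,<t,<t,<<e,e>,<t,t>>>>> applied to t yields <t,<t,<<e,e>,<t,t>>>>.
[[[city probably] laughs] yesterday]: <t,<t,<<e,e>,<t,t>>>> applied to t yields <t,<<e,e>,<t,t>>>.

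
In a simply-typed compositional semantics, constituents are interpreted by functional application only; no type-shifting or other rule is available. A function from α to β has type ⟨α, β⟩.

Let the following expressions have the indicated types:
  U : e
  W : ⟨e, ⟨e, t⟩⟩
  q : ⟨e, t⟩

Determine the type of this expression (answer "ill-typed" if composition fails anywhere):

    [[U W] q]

ill-typed

[U W]: functor W : ⟨e, ⟨e, t⟩⟩, argument U : e; result ⟨e, t⟩.
[[U W] q]: ⟨e, t⟩ with ⟨e, t⟩ — neither is a function whose domain matches the other; composition fails here.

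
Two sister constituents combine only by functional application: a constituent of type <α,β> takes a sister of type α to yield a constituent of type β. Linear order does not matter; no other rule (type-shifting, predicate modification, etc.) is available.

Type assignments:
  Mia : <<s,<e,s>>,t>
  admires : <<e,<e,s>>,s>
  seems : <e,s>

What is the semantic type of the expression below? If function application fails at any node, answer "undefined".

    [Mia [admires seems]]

undefined

At [admires seems]: neither <<e,<e,s>>,s> nor <e,s> can take the other as argument; the node is ill-typed.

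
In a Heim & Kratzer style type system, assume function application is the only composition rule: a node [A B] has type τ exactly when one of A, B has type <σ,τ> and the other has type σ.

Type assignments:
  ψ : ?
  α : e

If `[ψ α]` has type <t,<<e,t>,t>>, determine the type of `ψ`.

<e,<t,<<e,t>,t>>>

[ψ α] must have type <t,<<e,t>,t>>. The sister α has type e; that is not a function onto <t,<<e,t>,t>>, so ψ must be the functor, of type <e,<t,<<e,t>,t>>>.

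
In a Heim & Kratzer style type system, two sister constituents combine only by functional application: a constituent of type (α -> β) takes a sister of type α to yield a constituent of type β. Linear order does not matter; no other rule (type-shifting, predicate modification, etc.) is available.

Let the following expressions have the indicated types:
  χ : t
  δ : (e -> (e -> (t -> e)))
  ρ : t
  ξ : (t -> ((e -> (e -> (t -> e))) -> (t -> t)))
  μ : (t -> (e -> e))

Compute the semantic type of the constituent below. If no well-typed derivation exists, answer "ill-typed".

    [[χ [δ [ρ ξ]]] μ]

(e -> e)

[ρ ξ]: ξ is (t -> ((e -> (e -> (t -> e))) -> (t -> t))), ρ is t; result ((e -> (e -> (t -> e))) -> (t -> t)).
[δ [ρ ξ]]: [ρ ξ] is ((e -> (e -> (t -> e))) -> (t -> t)), δ is (e -> (e -> (t -> e))); result (t -> t).
[χ [δ [ρ ξ]]]: [δ [ρ ξ]] is (t -> t), χ is t; result t.
[[χ [δ [ρ ξ]]] μ]: μ is (t -> (e -> e)), [χ [δ [ρ ξ]]] is t; result (e -> e).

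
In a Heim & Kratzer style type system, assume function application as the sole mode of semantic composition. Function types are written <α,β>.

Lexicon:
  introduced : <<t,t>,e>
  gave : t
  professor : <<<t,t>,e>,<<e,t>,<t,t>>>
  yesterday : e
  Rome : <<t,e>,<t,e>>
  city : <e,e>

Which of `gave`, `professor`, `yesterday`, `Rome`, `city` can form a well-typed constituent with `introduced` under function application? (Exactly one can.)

professor

gave : t — does not combine with introduced.
professor — combines: professor : <<<t,t>,e>,<<e,t>,<t,t>>> takes introduced : <<t,t>,e> as argument, giving <<e,t>,<t,t>>.
yesterday : e — does not combine with introduced.
Rome : <<t,e>,<t,e>> — does not combine with introduced.
city : <e,e> — does not combine with introduced.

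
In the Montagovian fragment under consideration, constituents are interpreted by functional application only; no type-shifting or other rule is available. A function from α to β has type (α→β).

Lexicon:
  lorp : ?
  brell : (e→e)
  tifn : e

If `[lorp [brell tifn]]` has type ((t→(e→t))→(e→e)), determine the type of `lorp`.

(e→((t→(e→t))→(e→e)))

For [lorp [brell tifn]] to have type ((t→(e→t))→(e→e)) with [brell tifn] of type e, lorp must be the function: lorp : (e→((t→(e→t))→(e→e))).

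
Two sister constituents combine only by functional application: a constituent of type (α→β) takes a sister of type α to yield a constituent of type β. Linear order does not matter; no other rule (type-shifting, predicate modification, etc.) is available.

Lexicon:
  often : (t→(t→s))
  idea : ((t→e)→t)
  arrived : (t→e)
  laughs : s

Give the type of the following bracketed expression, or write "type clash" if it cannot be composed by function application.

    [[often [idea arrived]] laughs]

type clash

[idea arrived]: ((t→e)→t) applied to (t→e) yields t.
[often [idea arrived]]: (t→(t→s)) applied to t yields (t→s).
At [[often [idea arrived]] laughs]: neither (t→s) nor s can take the other as argument; the node is ill-typed.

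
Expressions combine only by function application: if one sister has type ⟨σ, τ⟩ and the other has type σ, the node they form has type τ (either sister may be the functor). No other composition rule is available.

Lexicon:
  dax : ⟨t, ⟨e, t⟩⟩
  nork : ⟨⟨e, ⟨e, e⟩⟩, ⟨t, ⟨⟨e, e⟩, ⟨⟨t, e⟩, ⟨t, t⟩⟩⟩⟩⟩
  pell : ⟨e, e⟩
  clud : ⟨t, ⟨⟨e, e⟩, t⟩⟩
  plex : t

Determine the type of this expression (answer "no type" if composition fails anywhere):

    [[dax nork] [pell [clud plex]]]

[dax nork]: ⟨t, ⟨e, t⟩⟩ and ⟨⟨e, ⟨e, e⟩⟩, ⟨t, ⟨⟨e, e⟩, ⟨⟨t, e⟩, ⟨t, t⟩⟩⟩⟩⟩ cannot combine by function application — type clash.

no type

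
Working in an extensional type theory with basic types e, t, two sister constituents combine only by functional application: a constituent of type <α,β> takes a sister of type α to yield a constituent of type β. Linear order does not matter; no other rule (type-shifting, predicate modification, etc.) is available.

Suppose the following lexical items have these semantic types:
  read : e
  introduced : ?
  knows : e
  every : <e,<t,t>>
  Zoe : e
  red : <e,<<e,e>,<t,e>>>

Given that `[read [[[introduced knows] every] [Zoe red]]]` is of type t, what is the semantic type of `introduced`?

[read [[[introduced knows] every] [Zoe red]]] must have type t. The sister read has type e; that is not a function onto t, so [[[introduced knows] every] [Zoe red]] must be the functor, of type <e,t>.
[[[introduced knows] every] [Zoe red]] must have type <e,t>. The sister [Zoe red] has type <<e,e>,<t,e>>; that is not a function onto <e,t>, so [[introduced knows] every] must be the functor, of type <<<e,e>,<t,e>>,<e,t>>.
[[introduced knows] every] must have type <<<e,e>,<t,e>>,<e,t>>. The sister every has type <e,<t,t>>; that is not a function onto <<<e,e>,<t,e>>,<e,t>>, so [introduced knows] must be the functor, of type <<e,<t,t>>,<<<e,e>,<t,e>>,<e,t>>>.
[introduced knows] must have type <<e,<t,t>>,<<<e,e>,<t,e>>,<e,t>>>. The sister knows has type e; that is not a function onto <<e,<t,t>>,<<<e,e>,<t,e>>,<e,t>>>, so introduced must be the functor, of type <e,<<e,<t,t>>,<<<e,e>,<t,e>>,<e,t>>>>.

<e,<<e,<t,t>>,<<<e,e>,<t,e>>,<e,t>>>>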